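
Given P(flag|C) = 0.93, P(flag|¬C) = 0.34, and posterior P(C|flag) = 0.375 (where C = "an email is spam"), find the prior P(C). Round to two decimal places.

P(C) = 0.18

In odds form, posterior odds = prior odds × likelihood ratio, so prior odds = posterior odds ÷ LR.
Posterior odds = 0.375/(1−0.375) = 0.6000. LR = 0.93/0.34 = 2.7353.
Prior odds = 0.6000/2.7353 = 0.2194, so P(C) = 0.2194/(1+0.2194) ≈ 0.18.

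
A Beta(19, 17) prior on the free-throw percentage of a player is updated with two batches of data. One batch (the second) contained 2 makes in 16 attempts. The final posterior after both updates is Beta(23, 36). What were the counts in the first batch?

Sequential conjugate updates are equivalent to a single update on the pooled data, so total successes = posterior α − prior α and total failures = posterior β − prior β.
Total across both batches: 23−19=4 makes, 36−17=19 misses.
Subtract the second batch: 4−2=2 makes and 19−14=5 misses.

2 makes and 5 misses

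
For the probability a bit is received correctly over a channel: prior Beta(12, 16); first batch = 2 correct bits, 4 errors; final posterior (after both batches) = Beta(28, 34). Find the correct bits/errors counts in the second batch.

14 correct bits and 14 errors

Because Beta–binomial updating is additive in the counts, the combined data contributed (α_post−α_prior, β_post−β_prior) successes and failures.
Total across both batches: 28−12=16 correct bits, 34−16=18 errors.
Subtract the first batch: 16−2=14 correct bits and 18−4=14 errors.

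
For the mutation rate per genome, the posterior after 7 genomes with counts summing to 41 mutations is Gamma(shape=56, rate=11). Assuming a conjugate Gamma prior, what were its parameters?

Gamma–Poisson conjugacy: posterior shape = α + Σxᵢ, posterior rate = β + n.
So α = 56 − 41 = 15 and β = 11 − 7 = 4.

Gamma(shape=15, rate=4)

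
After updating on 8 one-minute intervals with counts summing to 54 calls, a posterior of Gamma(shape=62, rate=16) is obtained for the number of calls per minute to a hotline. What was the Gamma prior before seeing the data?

Gamma(shape=8, rate=8)

A Gamma(α, β) prior (rate parametrization) on a Poisson rate with n observations summing to S gives posterior Gamma(α+S, β+n).
So α = 62 − 54 = 8 and β = 16 − 8 = 8.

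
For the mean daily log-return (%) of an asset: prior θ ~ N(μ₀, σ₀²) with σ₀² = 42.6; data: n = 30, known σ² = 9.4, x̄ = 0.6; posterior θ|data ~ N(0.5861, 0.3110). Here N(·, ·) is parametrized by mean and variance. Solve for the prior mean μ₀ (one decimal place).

With known observation variance, the Normal–Normal posterior has precision τ_n = τ₀ + n/σ² and mean μ_n = (τ₀μ₀ + (n/σ²)x̄)/τ_n.
Here τ₀ = 1/42.6 = 0.023474 and τ_data = 30/9.4 = 3.191489, so τ_n = 3.214963.
Rearranging for μ₀: μ₀ = (μ_n·τ_n − τ_data·x̄)/τ₀ = (0.5861·3.214963 − 3.191489·0.6) / 0.023474 = -0.030604/0.023474 ≈ -1.3.

μ₀ = -1.3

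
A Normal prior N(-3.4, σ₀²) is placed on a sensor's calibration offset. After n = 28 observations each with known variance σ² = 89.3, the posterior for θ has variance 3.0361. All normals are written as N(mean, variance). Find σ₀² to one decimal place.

For the Normal–Normal model with known σ², precisions add: τ_n = τ₀ + n/σ².
So 1/σ₀² = 1/3.0361 − 28/89.3 = 0.329370 − 0.313550 = 0.015820.
Hence σ₀² = 1/0.015820 ≈ 63.2.

σ₀² = 63.2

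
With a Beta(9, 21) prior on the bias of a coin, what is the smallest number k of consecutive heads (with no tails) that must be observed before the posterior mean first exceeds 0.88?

k = 146

After k heads and 0 tails the posterior is Beta(9+k, 21), with mean (9+k)/(9+21+k).
Set (9+k)/(30+k) > 0.88 and solve: k > (0.88·30 − 9)/(1 − 0.88) = 145.000.
The smallest integer exceeding 145.000 is 146, and checking k=146: (155)/(176) = 0.8807 > 0.88.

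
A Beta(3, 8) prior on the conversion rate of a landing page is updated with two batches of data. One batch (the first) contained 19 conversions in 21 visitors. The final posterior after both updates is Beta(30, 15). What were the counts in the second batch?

8 conversions and 5 bounces

Sequential conjugate updates are equivalent to a single update on the pooled data, so total successes = posterior α − prior α and total failures = posterior β − prior β.
Total across both batches: 30−3=27 conversions, 15−8=7 bounces.
Subtract the first batch: 27−19=8 conversions and 7−2=5 bounces.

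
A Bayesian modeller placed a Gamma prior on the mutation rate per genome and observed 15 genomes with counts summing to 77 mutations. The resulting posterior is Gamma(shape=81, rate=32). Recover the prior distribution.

A Gamma(α, β) prior (rate parametrization) on a Poisson rate with n observations summing to S gives posterior Gamma(α+S, β+n).
So α = 81 − 77 = 4 and β = 32 − 15 = 17.

Gamma(shape=4, rate=17)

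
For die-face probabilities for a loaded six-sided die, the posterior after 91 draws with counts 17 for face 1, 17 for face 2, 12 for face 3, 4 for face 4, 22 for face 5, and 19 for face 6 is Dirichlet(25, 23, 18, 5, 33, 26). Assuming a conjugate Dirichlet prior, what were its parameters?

Dirichlet(8, 6, 6, 1, 11, 7)

For a Dirichlet(α) prior with multinomial counts c, the posterior is Dirichlet(α + c) componentwise.
Subtract each count from the matching posterior parameter: 25−17=8, 23−17=6, 18−12=6, 5−4=1, 33−22=11, 26−19=7.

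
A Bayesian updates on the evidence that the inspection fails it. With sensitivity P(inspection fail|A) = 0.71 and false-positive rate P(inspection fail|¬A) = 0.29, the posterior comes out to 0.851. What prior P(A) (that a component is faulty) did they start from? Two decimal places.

P(A) = 0.70

In odds form, posterior odds = prior odds × likelihood ratio, so prior odds = posterior odds ÷ LR.
Posterior odds = 0.851/(1−0.851) = 5.7114. LR = 0.71/0.29 = 2.4483.
Prior odds = 5.7114/2.4483 = 2.3328, so P(A) = 2.3328/(1+2.3328) ≈ 0.70.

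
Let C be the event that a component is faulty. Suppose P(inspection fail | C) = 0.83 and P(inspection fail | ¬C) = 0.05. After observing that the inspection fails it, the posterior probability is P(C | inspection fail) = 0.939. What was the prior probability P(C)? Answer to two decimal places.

In odds form, posterior odds = prior odds × likelihood ratio, so prior odds = posterior odds ÷ LR.
Posterior odds = 0.939/(1−0.939) = 15.3934. LR = 0.83/0.05 = 16.6000.
Prior odds = 15.3934/16.6000 = 0.9273, so P(C) = 0.9273/(1+0.9273) ≈ 0.48.

P(C) = 0.48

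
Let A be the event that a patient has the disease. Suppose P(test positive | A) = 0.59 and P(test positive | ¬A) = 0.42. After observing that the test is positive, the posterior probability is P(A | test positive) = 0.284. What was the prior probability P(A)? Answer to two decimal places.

Bayes' rule in odds form gives O(A|E) = O(A)·[P(E|A)/P(E|¬A)], hence O(A) = O(A|E)/LR.
Posterior odds = 0.284/(1−0.284) = 0.3966. LR = 0.59/0.42 = 1.4048.
Prior odds = 0.3966/1.4048 = 0.2823, so P(A) = 0.2823/(1+0.2823) ≈ 0.22.

P(A) = 0.22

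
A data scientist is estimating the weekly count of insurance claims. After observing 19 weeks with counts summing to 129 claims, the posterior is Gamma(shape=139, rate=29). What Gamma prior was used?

Gamma(shape=10, rate=10)

A Gamma(α, β) prior (rate parametrization) on a Poisson rate with n observations summing to S gives posterior Gamma(α+S, β+n).
So α = 139 − 129 = 10 and β = 29 − 19 = 10.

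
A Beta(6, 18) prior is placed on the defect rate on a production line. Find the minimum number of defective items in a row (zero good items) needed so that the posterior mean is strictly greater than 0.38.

k = 6

After k defective items and 0 good items the posterior is Beta(6+k, 18), with mean (6+k)/(6+18+k).
Set (6+k)/(24+k) > 0.38 and solve: k > (0.38·24 − 6)/(1 − 0.38) = 5.032.
The smallest integer exceeding 5.032 is 6.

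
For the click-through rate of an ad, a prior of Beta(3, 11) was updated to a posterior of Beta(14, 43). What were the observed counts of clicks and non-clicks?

A Beta(α, β) prior with s successes and f failures in binomial data gives a Beta(α+s, β+f) posterior.
Match parameters: s=14−3=11, f=43−11=32.

11 clicks and 32 non-clicks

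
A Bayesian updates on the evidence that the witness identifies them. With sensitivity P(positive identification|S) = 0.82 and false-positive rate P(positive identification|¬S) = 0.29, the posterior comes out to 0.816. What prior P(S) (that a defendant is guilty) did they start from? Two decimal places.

P(S) = 0.61

In odds form, posterior odds = prior odds × likelihood ratio, so prior odds = posterior odds ÷ LR.
Posterior odds = 0.816/(1−0.816) = 4.4348. LR = 0.82/0.29 = 2.8276.
Prior odds = 4.4348/2.8276 = 1.5684, so P(S) = 1.5684/(1+1.5684) ≈ 0.61.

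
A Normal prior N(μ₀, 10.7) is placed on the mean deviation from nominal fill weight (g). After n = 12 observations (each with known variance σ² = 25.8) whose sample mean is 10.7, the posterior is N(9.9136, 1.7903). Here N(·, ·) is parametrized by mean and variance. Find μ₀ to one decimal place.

μ₀ = 6.0

The posterior mean is a precision-weighted average: μ_n = (τ₀μ₀ + τ_data·x̄)/(τ₀+τ_data), with τ₀=1/σ₀² and τ_data=n/σ².
Here τ₀ = 1/10.7 = 0.093458 and τ_data = 12/25.8 = 0.465116, so τ_n = 0.558574.
Rearranging for μ₀: μ₀ = (μ_n·τ_n − τ_data·x̄)/τ₀ = (9.9136·0.558574 − 0.465116·10.7) / 0.093458 = 0.560738/0.093458 ≈ 6.0.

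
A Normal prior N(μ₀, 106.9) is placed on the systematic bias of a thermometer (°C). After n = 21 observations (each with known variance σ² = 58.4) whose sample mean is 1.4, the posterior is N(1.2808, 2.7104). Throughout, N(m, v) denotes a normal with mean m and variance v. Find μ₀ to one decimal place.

The posterior mean is a precision-weighted average: μ_n = (τ₀μ₀ + τ_data·x̄)/(τ₀+τ_data), with τ₀=1/σ₀² and τ_data=n/σ².
Here τ₀ = 1/106.9 = 0.009355 and τ_data = 21/58.4 = 0.359589, so τ_n = 0.368944.
Rearranging for μ₀: μ₀ = (μ_n·τ_n − τ_data·x̄)/τ₀ = (1.2808·0.368944 − 0.359589·1.4) / 0.009355 = -0.030881/0.009355 ≈ -3.3.

μ₀ = -3.3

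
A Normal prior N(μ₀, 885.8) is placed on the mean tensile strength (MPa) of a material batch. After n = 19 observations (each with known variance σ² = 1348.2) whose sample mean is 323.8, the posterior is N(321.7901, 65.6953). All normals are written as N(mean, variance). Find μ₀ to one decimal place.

μ₀ = 296.7

With known observation variance, the Normal–Normal posterior has precision τ_n = τ₀ + n/σ² and mean μ_n = (τ₀μ₀ + (n/σ²)x̄)/τ_n.
Here τ₀ = 1/885.8 = 0.001129 and τ_data = 19/1348.2 = 0.014093, so τ_n = 0.015222.
Rearranging for μ₀: μ₀ = (μ_n·τ_n − τ_data·x̄)/τ₀ = (321.7901·0.015222 − 0.014093·323.8) / 0.001129 = 0.334976/0.001129 ≈ 296.7.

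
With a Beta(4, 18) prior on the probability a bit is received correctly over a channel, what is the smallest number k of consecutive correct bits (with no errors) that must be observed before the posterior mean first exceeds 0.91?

After k correct bits and 0 errors the posterior is Beta(4+k, 18), with mean (4+k)/(4+18+k).
Set (4+k)/(22+k) > 0.91 and solve: k > (0.91·22 − 4)/(1 − 0.91) = 178.000.
The smallest integer exceeding 178.000 is 179.

k = 179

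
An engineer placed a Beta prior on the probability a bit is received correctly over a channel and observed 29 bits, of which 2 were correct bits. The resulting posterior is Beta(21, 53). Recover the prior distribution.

Beta(19, 26)

Beta is conjugate to the binomial likelihood: posterior = Beta(α+s, β+f).
Subtract the data counts: 21−2=19, 53−27=26.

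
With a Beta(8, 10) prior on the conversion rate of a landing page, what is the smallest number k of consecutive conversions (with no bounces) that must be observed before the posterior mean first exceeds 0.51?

k = 3

After k conversions and 0 bounces the posterior is Beta(8+k, 10), with mean (8+k)/(8+10+k).
Set (8+k)/(18+k) > 0.51 and solve: k > (0.51·18 − 8)/(1 − 0.51) = 2.408.
The smallest integer exceeding 2.408 is 3, and checking k=3: (11)/(21) = 0.5238 > 0.51.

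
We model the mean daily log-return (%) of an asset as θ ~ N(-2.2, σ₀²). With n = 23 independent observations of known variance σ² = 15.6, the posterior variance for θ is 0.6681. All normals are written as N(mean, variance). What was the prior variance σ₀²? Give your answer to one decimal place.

σ₀² = 44.6

For the Normal–Normal model with known σ², precisions add: τ_n = τ₀ + n/σ².
So 1/σ₀² = 1/0.6681 − 23/15.6 = 1.496782 − 1.474359 = 0.022423.
Hence σ₀² = 1/0.022423 ≈ 44.6.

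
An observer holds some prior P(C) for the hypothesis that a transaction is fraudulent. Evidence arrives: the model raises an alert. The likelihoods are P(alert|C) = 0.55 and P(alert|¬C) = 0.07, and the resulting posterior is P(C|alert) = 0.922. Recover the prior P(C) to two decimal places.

P(C) = 0.60

In odds form, posterior odds = prior odds × likelihood ratio, so prior odds = posterior odds ÷ LR.
Posterior odds = 0.922/(1−0.922) = 11.8205. LR = 0.55/0.07 = 7.8571.
Prior odds = 11.8205/7.8571 = 1.5044, so P(C) = 1.5044/(1+1.5044) ≈ 0.60.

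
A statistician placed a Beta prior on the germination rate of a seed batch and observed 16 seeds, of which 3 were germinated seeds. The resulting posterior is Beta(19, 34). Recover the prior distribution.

Beta(16, 21)

A Beta(a, b) prior with s successes and f failures in binomial data gives a Beta(a+s, b+f) posterior.
Subtract the data counts: 19−3=16, 34−13=21.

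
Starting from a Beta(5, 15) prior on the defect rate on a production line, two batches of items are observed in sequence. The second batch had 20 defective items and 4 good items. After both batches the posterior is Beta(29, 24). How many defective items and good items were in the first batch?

4 defective items and 5 good items

Because Beta–binomial updating is additive in the counts, the combined data contributed (α_post−α_prior, β_post−β_prior) successes and failures.
Total across both batches: 29−5=24 defective items, 24−15=9 good items.
Subtract the second batch: 24−20=4 defective items and 9−4=5 good items.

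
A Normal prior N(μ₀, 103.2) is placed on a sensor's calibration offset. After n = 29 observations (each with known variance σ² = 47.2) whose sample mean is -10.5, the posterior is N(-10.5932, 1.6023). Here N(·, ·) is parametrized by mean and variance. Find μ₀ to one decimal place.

With known observation variance, the Normal–Normal posterior has precision τ_n = τ₀ + n/σ² and mean μ_n = (τ₀μ₀ + (n/σ²)x̄)/τ_n.
Here τ₀ = 1/103.2 = 0.009690 and τ_data = 29/47.2 = 0.614407, so τ_n = 0.624097.
Rearranging for μ₀: μ₀ = (μ_n·τ_n − τ_data·x̄)/τ₀ = (-10.5932·0.624097 − 0.614407·-10.5) / 0.009690 = -0.159911/0.009690 ≈ -16.5.

μ₀ = -16.5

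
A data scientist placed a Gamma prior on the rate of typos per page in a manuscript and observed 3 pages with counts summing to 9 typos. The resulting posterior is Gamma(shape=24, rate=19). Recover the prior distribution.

Gamma(shape=15, rate=16)

Gamma–Poisson conjugacy: posterior shape = α + Σxᵢ, posterior rate = β + n.
So α = 24 − 9 = 15 and β = 19 − 3 = 16.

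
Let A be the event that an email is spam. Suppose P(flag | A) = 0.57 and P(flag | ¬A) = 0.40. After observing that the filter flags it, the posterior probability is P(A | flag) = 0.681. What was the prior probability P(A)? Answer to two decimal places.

Bayes' rule in odds form gives O(A|E) = O(A)·[P(E|A)/P(E|¬A)], hence O(A) = O(A|E)/LR.
Posterior odds = 0.681/(1−0.681) = 2.1348. LR = 0.57/0.40 = 1.4250.
Prior odds = 2.1348/1.4250 = 1.4981, so P(A) = 1.4981/(1+1.4981) ≈ 0.60.

P(A) = 0.60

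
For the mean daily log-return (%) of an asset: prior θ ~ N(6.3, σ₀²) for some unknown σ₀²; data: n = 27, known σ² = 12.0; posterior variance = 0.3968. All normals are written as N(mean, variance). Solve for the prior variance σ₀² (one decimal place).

σ₀² = 3.7

Posterior precision equals prior precision plus data precision: 1/σ_n² = 1/σ₀² + n/σ².
So 1/σ₀² = 1/0.3968 − 27/12.0 = 2.520161 − 2.250000 = 0.270161.
Hence σ₀² = 1/0.270161 ≈ 3.7.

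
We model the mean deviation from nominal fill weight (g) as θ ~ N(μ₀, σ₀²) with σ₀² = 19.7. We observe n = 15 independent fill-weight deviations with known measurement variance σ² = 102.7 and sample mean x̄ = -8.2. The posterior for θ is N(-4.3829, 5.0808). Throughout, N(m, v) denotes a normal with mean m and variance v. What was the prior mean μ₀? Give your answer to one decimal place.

The posterior mean is a precision-weighted average: μ_n = (τ₀μ₀ + τ_data·x̄)/(τ₀+τ_data), with τ₀=1/σ₀² and τ_data=n/σ².
Here τ₀ = 1/19.7 = 0.050761 and τ_data = 15/102.7 = 0.146056, so τ_n = 0.196817.
Rearranging for μ₀: μ₀ = (μ_n·τ_n − τ_data·x̄)/τ₀ = (-4.3829·0.196817 − 0.146056·-8.2) / 0.050761 = 0.335030/0.050761 ≈ 6.6.

μ₀ = 6.6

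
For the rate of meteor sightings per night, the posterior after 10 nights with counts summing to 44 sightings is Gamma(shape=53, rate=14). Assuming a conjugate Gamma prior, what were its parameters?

Gamma(shape=9, rate=4)

Gamma–Poisson conjugacy: posterior shape = α + Σxᵢ, posterior rate = β + n.
So α = 53 − 44 = 9 and β = 14 − 10 = 4.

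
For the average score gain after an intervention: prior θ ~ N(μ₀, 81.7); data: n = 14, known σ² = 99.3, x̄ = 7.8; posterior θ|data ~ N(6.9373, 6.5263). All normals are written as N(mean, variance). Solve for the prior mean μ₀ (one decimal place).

With known observation variance, the Normal–Normal posterior has precision τ_n = τ₀ + n/σ² and mean μ_n = (τ₀μ₀ + (n/σ²)x̄)/τ_n.
Here τ₀ = 1/81.7 = 0.012240 and τ_data = 14/99.3 = 0.140987, so τ_n = 0.153227.
Rearranging for μ₀: μ₀ = (μ_n·τ_n − τ_data·x̄)/τ₀ = (6.9373·0.153227 − 0.140987·7.8) / 0.012240 = -0.036717/0.012240 ≈ -3.0.

μ₀ = -3.0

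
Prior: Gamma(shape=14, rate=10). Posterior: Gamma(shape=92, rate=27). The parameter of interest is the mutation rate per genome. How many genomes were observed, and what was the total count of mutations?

A Gamma(α, β) prior (rate parametrization) on a Poisson rate with n observations summing to S gives posterior Gamma(α+S, β+n).
Matching: Σxᵢ = 92 − 14 = 78 and n = 27 − 10 = 17.

n = 17 genomes with total 78 mutations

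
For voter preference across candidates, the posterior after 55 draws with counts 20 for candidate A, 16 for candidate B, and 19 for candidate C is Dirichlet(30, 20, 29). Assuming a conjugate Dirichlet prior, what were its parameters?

For a Dirichlet(α) prior with multinomial counts c, the posterior is Dirichlet(α + c) componentwise.
Subtract each count from the matching posterior parameter: 30−20=10, 20−16=4, 29−19=10.

Dirichlet(10, 4, 10)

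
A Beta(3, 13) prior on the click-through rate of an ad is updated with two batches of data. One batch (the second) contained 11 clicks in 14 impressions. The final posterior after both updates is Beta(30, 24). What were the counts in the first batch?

Because Beta–binomial updating is additive in the counts, the combined data contributed (α_post−α_prior, β_post−β_prior) successes and failures.
Total across both batches: 30−3=27 clicks, 24−13=11 non-clicks.
Subtract the second batch: 27−11=16 clicks and 11−3=8 non-clicks.

16 clicks and 8 non-clicks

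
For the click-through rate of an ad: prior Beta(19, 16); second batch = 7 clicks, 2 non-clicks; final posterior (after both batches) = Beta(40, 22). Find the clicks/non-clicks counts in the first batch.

14 clicks and 4 non-clicks

Because Beta–binomial updating is additive in the counts, the combined data contributed (α_post−α_prior, β_post−β_prior) successes and failures.
Total across both batches: 40−19=21 clicks, 22−16=6 non-clicks.
Subtract the second batch: 21−7=14 clicks and 6−2=4 non-clicks.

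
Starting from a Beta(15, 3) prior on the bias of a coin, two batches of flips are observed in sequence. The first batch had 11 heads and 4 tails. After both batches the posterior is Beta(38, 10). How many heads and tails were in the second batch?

12 heads and 3 tails

Because Beta–binomial updating is additive in the counts, the combined data contributed (α_post−α_prior, β_post−β_prior) successes and failures.
Total across both batches: 38−15=23 heads, 10−3=7 tails.
Subtract the first batch: 23−11=12 heads and 7−4=3 tails.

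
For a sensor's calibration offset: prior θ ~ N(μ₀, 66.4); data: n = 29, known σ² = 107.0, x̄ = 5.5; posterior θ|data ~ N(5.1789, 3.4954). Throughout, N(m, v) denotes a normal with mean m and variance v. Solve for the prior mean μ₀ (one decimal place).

With known observation variance, the Normal–Normal posterior has precision τ_n = τ₀ + n/σ² and mean μ_n = (τ₀μ₀ + (n/σ²)x̄)/τ_n.
Here τ₀ = 1/66.4 = 0.015060 and τ_data = 29/107.0 = 0.271028, so τ_n = 0.286088.
Rearranging for μ₀: μ₀ = (μ_n·τ_n − τ_data·x̄)/τ₀ = (5.1789·0.286088 − 0.271028·5.5) / 0.015060 = -0.009033/0.015060 ≈ -0.6.

μ₀ = -0.6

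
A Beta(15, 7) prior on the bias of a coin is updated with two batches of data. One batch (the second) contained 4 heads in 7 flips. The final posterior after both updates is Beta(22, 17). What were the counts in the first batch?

3 heads and 7 tails

Sequential conjugate updates are equivalent to a single update on the pooled data, so total successes = posterior α − prior α and total failures = posterior β − prior β.
Total across both batches: 22−15=7 heads, 17−7=10 tails.
Subtract the second batch: 7−4=3 heads and 10−3=7 tails.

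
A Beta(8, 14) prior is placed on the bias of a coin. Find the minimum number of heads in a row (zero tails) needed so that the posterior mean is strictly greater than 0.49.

After k heads and 0 tails the posterior is Beta(8+k, 14), with mean (8+k)/(8+14+k).
Set (8+k)/(22+k) > 0.49 and solve: k > (0.49·22 − 8)/(1 − 0.49) = 5.451.
The smallest integer exceeding 5.451 is 6.

k = 6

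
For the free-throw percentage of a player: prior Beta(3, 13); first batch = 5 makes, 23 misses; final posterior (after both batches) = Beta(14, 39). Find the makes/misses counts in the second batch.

6 makes and 3 misses

Because Beta–binomial updating is additive in the counts, the combined data contributed (α_post−α_prior, β_post−β_prior) successes and failures.
Total across both batches: 14−3=11 makes, 39−13=26 misses.
Subtract the first batch: 11−5=6 makes and 26−23=3 misses.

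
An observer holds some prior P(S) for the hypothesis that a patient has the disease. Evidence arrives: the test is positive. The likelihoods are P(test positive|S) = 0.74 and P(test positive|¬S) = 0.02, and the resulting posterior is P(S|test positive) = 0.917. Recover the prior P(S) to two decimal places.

P(S) = 0.23

Bayes' rule in odds form gives O(S|E) = O(S)·[P(E|S)/P(E|¬S)], hence O(S) = O(S|E)/LR.
Posterior odds = 0.917/(1−0.917) = 11.0482. LR = 0.74/0.02 = 37.0000.
Prior odds = 11.0482/37.0000 = 0.2986, so P(S) = 0.2986/(1+0.2986) ≈ 0.23.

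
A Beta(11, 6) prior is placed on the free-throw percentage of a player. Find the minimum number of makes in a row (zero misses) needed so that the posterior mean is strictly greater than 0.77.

After k makes and 0 misses the posterior is Beta(11+k, 6), with mean (11+k)/(11+6+k).
Set (11+k)/(17+k) > 0.77 and solve: k > (0.77·17 − 11)/(1 − 0.77) = 9.087.
The smallest integer exceeding 9.087 is 10, and checking k=10: (21)/(27) = 0.7778 > 0.77.

k = 10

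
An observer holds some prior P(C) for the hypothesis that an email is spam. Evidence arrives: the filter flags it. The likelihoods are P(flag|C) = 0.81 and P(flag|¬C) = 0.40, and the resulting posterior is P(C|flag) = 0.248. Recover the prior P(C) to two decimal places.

P(C) = 0.14

Bayes' rule in odds form gives O(C|E) = O(C)·[P(E|C)/P(E|¬C)], hence O(C) = O(C|E)/LR.
Posterior odds = 0.248/(1−0.248) = 0.3298. LR = 0.81/0.40 = 2.0250.
Prior odds = 0.3298/2.0250 = 0.1629, so P(C) = 0.1629/(1+0.1629) ≈ 0.14.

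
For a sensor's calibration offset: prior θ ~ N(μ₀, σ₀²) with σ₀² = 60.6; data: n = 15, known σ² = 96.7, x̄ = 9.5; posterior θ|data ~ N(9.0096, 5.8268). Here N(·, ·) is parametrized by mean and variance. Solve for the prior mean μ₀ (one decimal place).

μ₀ = 4.4

With known observation variance, the Normal–Normal posterior has precision τ_n = τ₀ + n/σ² and mean μ_n = (τ₀μ₀ + (n/σ²)x̄)/τ_n.
Here τ₀ = 1/60.6 = 0.016502 and τ_data = 15/96.7 = 0.155119, so τ_n = 0.171621.
Rearranging for μ₀: μ₀ = (μ_n·τ_n − τ_data·x̄)/τ₀ = (9.0096·0.171621 − 0.155119·9.5) / 0.016502 = 0.072606/0.016502 ≈ 4.4.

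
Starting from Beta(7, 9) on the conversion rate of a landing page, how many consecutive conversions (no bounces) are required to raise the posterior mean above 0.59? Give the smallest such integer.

k = 6

After k conversions and 0 bounces the posterior is Beta(7+k, 9), with mean (7+k)/(7+9+k).
Set (7+k)/(16+k) > 0.59 and solve: k > (0.59·16 − 7)/(1 − 0.59) = 5.951.
The smallest integer exceeding 5.951 is 6, and checking k=6: (13)/(22) = 0.5909 > 0.59.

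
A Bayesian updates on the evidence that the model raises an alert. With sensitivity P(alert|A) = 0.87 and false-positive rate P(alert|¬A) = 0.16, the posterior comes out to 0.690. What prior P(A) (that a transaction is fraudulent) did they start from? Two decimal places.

P(A) = 0.29

Bayes' rule in odds form gives O(A|E) = O(A)·[P(E|A)/P(E|¬A)], hence O(A) = O(A|E)/LR.
Posterior odds = 0.690/(1−0.690) = 2.2258. LR = 0.87/0.16 = 5.4375.
Prior odds = 2.2258/5.4375 = 0.4093, so P(A) = 0.4093/(1+0.4093) ≈ 0.29.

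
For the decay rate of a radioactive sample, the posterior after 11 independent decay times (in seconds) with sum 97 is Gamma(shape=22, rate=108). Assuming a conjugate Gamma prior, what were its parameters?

Gamma–exponential conjugacy: posterior shape = α + n, posterior rate = β + Σtᵢ.
So α = 22 − 11 = 11 and β = 108 − 97 = 11.

Gamma(shape=11, rate=11)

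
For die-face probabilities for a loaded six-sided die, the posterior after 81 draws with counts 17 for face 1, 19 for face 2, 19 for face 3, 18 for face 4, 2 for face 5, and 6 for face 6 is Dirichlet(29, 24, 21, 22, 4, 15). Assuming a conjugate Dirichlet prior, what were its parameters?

Dirichlet(12, 5, 2, 4, 2, 9)

For a Dirichlet(α) prior with multinomial counts c, the posterior is Dirichlet(α + c) componentwise.
Subtract each count from the matching posterior parameter: 29−17=12, 24−19=5, 21−19=2, 22−18=4, 4−2=2, 15−6=9.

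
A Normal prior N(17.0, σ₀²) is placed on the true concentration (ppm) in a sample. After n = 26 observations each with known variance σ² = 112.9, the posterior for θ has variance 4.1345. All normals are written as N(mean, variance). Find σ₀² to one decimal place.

For the Normal–Normal model with known σ², precisions add: τ_n = τ₀ + n/σ².
So 1/σ₀² = 1/4.1345 − 26/112.9 = 0.241867 − 0.230292 = 0.011575.
Hence σ₀² = 1/0.011575 ≈ 86.4.

σ₀² = 86.4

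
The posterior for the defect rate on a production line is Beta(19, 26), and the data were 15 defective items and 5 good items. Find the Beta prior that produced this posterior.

Beta(4, 21)

A Beta(a, b) prior with s successes and f failures in binomial data gives a Beta(a+s, b+f) posterior.
So a = 19 − 15 = 4 and b = 26 − 5 = 21.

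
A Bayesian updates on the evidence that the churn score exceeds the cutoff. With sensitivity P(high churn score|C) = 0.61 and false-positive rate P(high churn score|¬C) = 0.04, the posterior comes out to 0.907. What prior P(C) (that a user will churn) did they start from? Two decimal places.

Bayes' rule in odds form gives O(C|E) = O(C)·[P(E|C)/P(E|¬C)], hence O(C) = O(C|E)/LR.
Posterior odds = 0.907/(1−0.907) = 9.7527. LR = 0.61/0.04 = 15.2500.
Prior odds = 9.7527/15.2500 = 0.6395, so P(C) = 0.6395/(1+0.6395) ≈ 0.39.

P(C) = 0.39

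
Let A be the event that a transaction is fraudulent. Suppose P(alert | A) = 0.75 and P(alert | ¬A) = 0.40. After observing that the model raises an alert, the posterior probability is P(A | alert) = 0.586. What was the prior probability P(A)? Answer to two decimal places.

P(A) = 0.43

In odds form, posterior odds = prior odds × likelihood ratio, so prior odds = posterior odds ÷ LR.
Posterior odds = 0.586/(1−0.586) = 1.4155. LR = 0.75/0.40 = 1.8750.
Prior odds = 1.4155/1.8750 = 0.7549, so P(A) = 0.7549/(1+0.7549) ≈ 0.43.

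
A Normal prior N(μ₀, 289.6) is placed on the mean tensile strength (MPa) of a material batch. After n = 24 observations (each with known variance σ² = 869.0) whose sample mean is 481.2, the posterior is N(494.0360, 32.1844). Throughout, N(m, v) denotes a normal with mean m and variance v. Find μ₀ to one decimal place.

μ₀ = 596.7

The posterior mean is a precision-weighted average: μ_n = (τ₀μ₀ + τ_data·x̄)/(τ₀+τ_data), with τ₀=1/σ₀² and τ_data=n/σ².
Here τ₀ = 1/289.6 = 0.003453 and τ_data = 24/869.0 = 0.027618, so τ_n = 0.031071.
Rearranging for μ₀: μ₀ = (μ_n·τ_n − τ_data·x̄)/τ₀ = (494.0360·0.031071 − 0.027618·481.2) / 0.003453 = 2.060411/0.003453 ≈ 596.7.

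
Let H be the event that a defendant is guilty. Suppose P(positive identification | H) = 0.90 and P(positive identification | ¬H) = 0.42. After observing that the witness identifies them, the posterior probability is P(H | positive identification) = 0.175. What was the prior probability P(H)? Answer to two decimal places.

P(H) = 0.09

Bayes' rule in odds form gives O(H|E) = O(H)·[P(E|H)/P(E|¬H)], hence O(H) = O(H|E)/LR.
Posterior odds = 0.175/(1−0.175) = 0.2121. LR = 0.90/0.42 = 2.1429.
Prior odds = 0.2121/2.1429 = 0.0990, so P(H) = 0.0990/(1+0.0990) ≈ 0.09.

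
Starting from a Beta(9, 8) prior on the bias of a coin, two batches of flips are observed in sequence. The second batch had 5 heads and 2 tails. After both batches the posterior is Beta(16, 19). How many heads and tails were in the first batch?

Because Beta–binomial updating is additive in the counts, the combined data contributed (α_post−α_prior, β_post−β_prior) successes and failures.
Total across both batches: 16−9=7 heads, 19−8=11 tails.
Subtract the second batch: 7−5=2 heads and 11−2=9 tails.

2 heads and 9 tails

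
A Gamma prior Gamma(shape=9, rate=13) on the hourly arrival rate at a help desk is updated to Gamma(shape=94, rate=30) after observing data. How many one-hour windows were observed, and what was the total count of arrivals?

A Gamma(α, β) prior (rate parametrization) on a Poisson rate with n observations summing to S gives posterior Gamma(α+S, β+n).
Matching: Σxᵢ = 94 − 9 = 85 and n = 30 − 13 = 17.

n = 17 one-hour windows with total 85 arrivals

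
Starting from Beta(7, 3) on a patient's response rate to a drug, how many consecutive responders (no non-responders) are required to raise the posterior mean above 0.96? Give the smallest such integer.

k = 66

After k responders and 0 non-responders the posterior is Beta(7+k, 3), with mean (7+k)/(7+3+k).
Set (7+k)/(10+k) > 0.96 and solve: k > (0.96·10 − 7)/(1 − 0.96) = 65.000.
The smallest integer exceeding 65.000 is 66, and checking k=66: (73)/(76) = 0.9605 > 0.96.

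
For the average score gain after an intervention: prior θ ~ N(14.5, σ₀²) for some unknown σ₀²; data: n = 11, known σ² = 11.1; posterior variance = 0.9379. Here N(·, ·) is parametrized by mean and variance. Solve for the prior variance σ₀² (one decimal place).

σ₀² = 13.3

Posterior precision equals prior precision plus data precision: 1/σ_n² = 1/σ₀² + n/σ².
So 1/σ₀² = 1/0.9379 − 11/11.1 = 1.066212 − 0.990991 = 0.075221.
Hence σ₀² = 1/0.075221 ≈ 13.3.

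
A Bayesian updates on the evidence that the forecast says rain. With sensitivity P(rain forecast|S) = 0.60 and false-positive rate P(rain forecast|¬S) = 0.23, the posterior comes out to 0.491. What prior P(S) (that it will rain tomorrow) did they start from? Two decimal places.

P(S) = 0.27

In odds form, posterior odds = prior odds × likelihood ratio, so prior odds = posterior odds ÷ LR.
Posterior odds = 0.491/(1−0.491) = 0.9646. LR = 0.60/0.23 = 2.6087.
Prior odds = 0.9646/2.6087 = 0.3698, so P(S) = 0.3698/(1+0.3698) ≈ 0.27.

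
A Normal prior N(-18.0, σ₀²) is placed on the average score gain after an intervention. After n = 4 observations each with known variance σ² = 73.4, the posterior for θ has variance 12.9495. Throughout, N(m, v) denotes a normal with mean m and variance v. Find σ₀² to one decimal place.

σ₀² = 44.0

For the Normal–Normal model with known σ², precisions add: τ_n = τ₀ + n/σ².
So 1/σ₀² = 1/12.9495 − 4/73.4 = 0.077223 − 0.054496 = 0.022727.
Hence σ₀² = 1/0.022727 ≈ 44.0.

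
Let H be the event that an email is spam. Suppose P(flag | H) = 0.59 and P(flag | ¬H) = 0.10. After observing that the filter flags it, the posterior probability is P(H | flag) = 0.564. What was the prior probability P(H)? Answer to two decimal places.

In odds form, posterior odds = prior odds × likelihood ratio, so prior odds = posterior odds ÷ LR.
Posterior odds = 0.564/(1−0.564) = 1.2936. LR = 0.59/0.10 = 5.9000.
Prior odds = 1.2936/5.9000 = 0.2193, so P(H) = 0.2193/(1+0.2193) ≈ 0.18.

P(H) = 0.18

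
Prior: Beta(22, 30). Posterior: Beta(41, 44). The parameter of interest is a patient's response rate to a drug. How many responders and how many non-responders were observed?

Under Beta–binomial conjugacy the posterior parameters are (α+s, β+f).
Match parameters: s=41−22=19, f=44−30=14.

19 responders and 14 non-responders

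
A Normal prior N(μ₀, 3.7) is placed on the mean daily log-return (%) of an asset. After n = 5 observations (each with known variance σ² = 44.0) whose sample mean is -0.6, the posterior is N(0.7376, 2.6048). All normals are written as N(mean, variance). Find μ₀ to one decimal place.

μ₀ = 1.3

The posterior mean is a precision-weighted average: μ_n = (τ₀μ₀ + τ_data·x̄)/(τ₀+τ_data), with τ₀=1/σ₀² and τ_data=n/σ².
Here τ₀ = 1/3.7 = 0.270270 and τ_data = 5/44.0 = 0.113636, so τ_n = 0.383906.
Rearranging for μ₀: μ₀ = (μ_n·τ_n − τ_data·x̄)/τ₀ = (0.7376·0.383906 − 0.113636·-0.6) / 0.270270 = 0.351351/0.270270 ≈ 1.3.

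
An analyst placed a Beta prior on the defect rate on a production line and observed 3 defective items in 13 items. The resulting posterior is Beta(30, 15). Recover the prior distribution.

A Beta(α, β) prior with s successes and f failures in binomial data gives a Beta(α+s, β+f) posterior.
So α = 30 − 3 = 27 and β = 15 − 10 = 5.

Beta(27, 5)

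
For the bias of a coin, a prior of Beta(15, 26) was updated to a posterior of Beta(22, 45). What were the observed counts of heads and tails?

Beta is conjugate to the binomial likelihood: posterior = Beta(α+s, β+f).
Match parameters: s=22−15=7, f=45−26=19.

7 heads and 19 tails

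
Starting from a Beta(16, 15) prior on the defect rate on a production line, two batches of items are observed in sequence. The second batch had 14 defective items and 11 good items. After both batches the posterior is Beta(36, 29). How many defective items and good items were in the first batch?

Sequential conjugate updates are equivalent to a single update on the pooled data, so total successes = posterior α − prior α and total failures = posterior β − prior β.
Total across both batches: 36−16=20 defective items, 29−15=14 good items.
Subtract the second batch: 20−14=6 defective items and 14−11=3 good items.

6 defective items and 3 good items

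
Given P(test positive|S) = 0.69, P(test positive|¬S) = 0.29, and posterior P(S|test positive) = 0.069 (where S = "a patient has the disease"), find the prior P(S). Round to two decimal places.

P(S) = 0.03

In odds form, posterior odds = prior odds × likelihood ratio, so prior odds = posterior odds ÷ LR.
Posterior odds = 0.069/(1−0.069) = 0.0741. LR = 0.69/0.29 = 2.3793.
Prior odds = 0.0741/2.3793 = 0.0311, so P(S) = 0.0311/(1+0.0311) ≈ 0.03.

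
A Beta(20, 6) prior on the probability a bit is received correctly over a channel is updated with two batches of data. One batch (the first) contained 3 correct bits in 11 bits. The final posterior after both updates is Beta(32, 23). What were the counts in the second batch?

9 correct bits and 9 errors

Sequential conjugate updates are equivalent to a single update on the pooled data, so total successes = posterior α − prior α and total failures = posterior β − prior β.
Total across both batches: 32−20=12 correct bits, 23−6=17 errors.
Subtract the first batch: 12−3=9 correct bits and 17−8=9 errors.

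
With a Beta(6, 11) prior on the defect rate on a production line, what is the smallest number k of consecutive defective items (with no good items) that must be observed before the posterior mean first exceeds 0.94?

k = 167

After k defective items and 0 good items the posterior is Beta(6+k, 11), with mean (6+k)/(6+11+k).
Set (6+k)/(17+k) > 0.94 and solve: k > (0.94·17 − 6)/(1 − 0.94) = 166.333.
The smallest integer exceeding 166.333 is 167.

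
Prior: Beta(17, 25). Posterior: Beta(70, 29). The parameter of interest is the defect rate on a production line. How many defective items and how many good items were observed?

Beta is conjugate to the binomial likelihood: posterior = Beta(a+s, b+f).
Match parameters: s=70−17=53, f=29−25=4.

53 defective items and 4 good items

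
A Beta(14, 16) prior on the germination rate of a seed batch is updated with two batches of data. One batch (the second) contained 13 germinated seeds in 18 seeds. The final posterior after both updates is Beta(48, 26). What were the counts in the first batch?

21 germinated seeds and 5 non-germinating seeds

Because Beta–binomial updating is additive in the counts, the combined data contributed (α_post−α_prior, β_post−β_prior) successes and failures.
Total across both batches: 48−14=34 germinated seeds, 26−16=10 non-germinating seeds.
Subtract the second batch: 34−13=21 germinated seeds and 10−5=5 non-germinating seeds.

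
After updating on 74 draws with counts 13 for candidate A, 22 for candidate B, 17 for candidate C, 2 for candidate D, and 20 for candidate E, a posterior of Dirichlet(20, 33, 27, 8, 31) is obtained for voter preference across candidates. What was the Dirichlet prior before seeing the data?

For a Dirichlet(α) prior with multinomial counts c, the posterior is Dirichlet(α + c) componentwise.
Subtract each count from the matching posterior parameter: 20−13=7, 33−22=11, 27−17=10, 8−2=6, 31−20=11.

Dirichlet(7, 11, 10, 6, 11)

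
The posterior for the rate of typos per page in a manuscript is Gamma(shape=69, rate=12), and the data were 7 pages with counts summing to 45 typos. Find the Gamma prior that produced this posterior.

Gamma–Poisson conjugacy: posterior shape = α + Σxᵢ, posterior rate = β + n.
So α = 69 − 45 = 24 and β = 12 − 7 = 5.

Gamma(shape=24, rate=5)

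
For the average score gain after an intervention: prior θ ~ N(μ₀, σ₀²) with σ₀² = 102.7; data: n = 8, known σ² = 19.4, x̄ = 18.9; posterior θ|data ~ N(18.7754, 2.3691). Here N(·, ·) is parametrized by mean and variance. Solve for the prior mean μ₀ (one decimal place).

μ₀ = 13.5

With known observation variance, the Normal–Normal posterior has precision τ_n = τ₀ + n/σ² and mean μ_n = (τ₀μ₀ + (n/σ²)x̄)/τ_n.
Here τ₀ = 1/102.7 = 0.009737 and τ_data = 8/19.4 = 0.412371, so τ_n = 0.422108.
Rearranging for μ₀: μ₀ = (μ_n·τ_n − τ_data·x̄)/τ₀ = (18.7754·0.422108 − 0.412371·18.9) / 0.009737 = 0.131435/0.009737 ≈ 13.5.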